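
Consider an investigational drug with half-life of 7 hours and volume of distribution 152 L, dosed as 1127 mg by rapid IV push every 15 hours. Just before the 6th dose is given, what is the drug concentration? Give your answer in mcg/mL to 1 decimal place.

f = (1/2)^(τ/t½) = (1/2)^(15/7) ≈ 0.2264.
C₀ = D/Vd = 1127/152 ≈ 7.414 mcg/mL.
Before the 6th dose, 5 doses have been given. Superposition: Cmin = C₀·(f + f² + … + f^5).
≈ 7.414 × (0.2264 + 0.0513 + 0.0116 + 0.0026 + 0.0006) ≈ 7.414 × 0.2925 ≈ 2.169 mcg/mL.

2.2 mcg/mL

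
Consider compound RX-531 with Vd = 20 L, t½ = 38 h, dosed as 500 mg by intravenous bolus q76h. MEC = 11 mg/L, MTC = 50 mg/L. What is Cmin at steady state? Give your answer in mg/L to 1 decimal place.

τ = 76 h = 2 half-lives, so f = (1/2)^2 = 0.25.
Accumulation ratio R = 1/(1 − f) = 1/0.75 = 4/3.
Single-dose peak C₀ = D/Vd = 500/20 = 25 mg/L.
Steady-state peak Cmax,ss = C₀·R = 25 × 4/3 ≈ 33.333 mg/L.
Steady-state trough Cmin,ss = Cmax,ss·f ≈ 33.333 × 0.25 ≈ 8.333 mg/L.
Trough 8.3 mg/L vs MEC 11 mg/L: subtherapeutic.

8.3 mg/L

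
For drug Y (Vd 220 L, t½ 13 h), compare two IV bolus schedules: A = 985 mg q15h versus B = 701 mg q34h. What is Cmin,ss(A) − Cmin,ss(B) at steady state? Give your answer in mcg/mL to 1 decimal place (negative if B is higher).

3.0 mcg/mL

Regimen A: f = (1/2)^(15/13) ≈ 0.4494; Cmin,ss = (985/220)·f/(1−f) ≈ 3.654 mcg/mL.
Regimen B: f = (1/2)^(34/13) ≈ 0.1632; Cmin,ss = (701/220)·f/(1−f) ≈ 0.621 mcg/mL.
Difference ≈ 3.654 − 0.621 ≈ 3.033 mcg/mL.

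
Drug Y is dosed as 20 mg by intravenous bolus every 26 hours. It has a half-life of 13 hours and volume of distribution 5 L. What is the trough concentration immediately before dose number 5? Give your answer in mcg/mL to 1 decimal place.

f = (1/2)^(τ/t½) = (1/2)^(26/13) ≈ 0.2500.
C₀ = D/Vd = 20/5 ≈ 4.000 mcg/mL.
Before the 5th dose, 4 doses have been given. Superposition: Cmin = C₀·(f + f² + … + f^4).
≈ 4.000 × (0.2500 + 0.0625 + 0.0156 + 0.0039) ≈ 4.000 × 0.3320 ≈ 1.328 mcg/mL.

1.3 mcg/mL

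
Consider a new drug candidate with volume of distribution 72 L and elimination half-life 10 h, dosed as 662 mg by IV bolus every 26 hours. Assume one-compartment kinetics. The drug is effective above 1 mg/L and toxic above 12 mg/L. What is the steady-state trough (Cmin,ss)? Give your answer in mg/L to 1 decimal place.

1.8 mg/L

τ/t½ = 26/10 ≈ 2.6, so fraction remaining f = (1/2)^(26/10) ≈ 0.1649.
Single-dose peak C₀ = D/Vd = 662/72 ≈ 9.194 mg/L.
Steady-state trough Cmin,ss = C₀·f/(1−f) ≈ 9.194 × 0.1649/0.8351 ≈ 1.815 mg/L.
Trough 1.8 mg/L vs MEC 1 mg/L: adequate.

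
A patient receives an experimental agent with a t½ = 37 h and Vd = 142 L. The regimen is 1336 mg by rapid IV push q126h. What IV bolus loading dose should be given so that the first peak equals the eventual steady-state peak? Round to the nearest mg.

f = (1/2)^(126/37) ≈ 0.094378; accumulation ratio R = 1/(1−f) ≈ 1.10421.
Loading dose to hit Cmax,ss on first dose: D_load = D_maint·R ≈ 1336 × 1.10421 ≈ 1475.22 mg.

1475 mg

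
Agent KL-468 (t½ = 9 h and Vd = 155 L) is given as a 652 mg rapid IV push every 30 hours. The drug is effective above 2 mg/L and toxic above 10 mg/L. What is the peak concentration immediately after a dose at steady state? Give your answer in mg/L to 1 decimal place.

4.7 mg/L

τ/t½ = 30/9 ≈ 3.3333, so fraction remaining f = (1/2)^(30/9) ≈ 0.0992.
Accumulation ratio R = 1/(1 − f) ≈ 1/0.9008 ≈ 1.1101.
Single-dose peak C₀ = D/Vd = 652/155 ≈ 4.206 mg/L.
Steady-state peak Cmax,ss = C₀·R ≈ 4.206 × 1.1101 ≈ 4.669 mg/L.
Peak 4.7 mg/L vs MTC 10 mg/L: below toxic threshold.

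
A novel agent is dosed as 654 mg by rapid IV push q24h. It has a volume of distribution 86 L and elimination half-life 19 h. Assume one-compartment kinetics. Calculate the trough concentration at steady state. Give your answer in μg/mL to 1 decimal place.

5.4 μg/mL

Over one 24-h interval, 24/19 ≈ 1.2632 half-lives elapse, leaving f ≈ 0.4166 of each dose.
Single-dose peak C₀ = D/Vd = 654/86 ≈ 7.605 μg/mL.
Steady-state trough Cmin,ss = C₀·f/(1−f) ≈ 7.605 × 0.4166/0.5834 ≈ 5.431 μg/mL.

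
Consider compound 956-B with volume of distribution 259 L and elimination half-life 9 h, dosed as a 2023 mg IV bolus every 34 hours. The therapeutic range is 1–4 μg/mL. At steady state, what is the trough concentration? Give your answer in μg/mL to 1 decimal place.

0.6 μg/mL

k = ln2/t½ = ln2/9 ≈ 0.077016 h⁻¹; fraction remaining f = e^(−kτ) = e^(−0.077016×34) ≈ 0.0729.
Accumulation ratio R = 1/(1 − f) ≈ 1/0.9271 ≈ 1.0786.
Each bolus raises the concentration by D/Vd = 2023/259 ≈ 7.811 μg/mL.
Cmax,ss = C₀/(1 − f) ≈ 7.811/0.9271 ≈ 8.425 μg/mL.
Steady-state trough Cmin,ss = Cmax,ss·f ≈ 8.425 × 0.0729 ≈ 0.614 μg/mL.
Trough 0.6 μg/mL vs MEC 1 μg/mL: subtherapeutic.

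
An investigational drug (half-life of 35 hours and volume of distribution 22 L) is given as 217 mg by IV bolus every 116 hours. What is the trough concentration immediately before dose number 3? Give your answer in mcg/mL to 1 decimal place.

1.1 mcg/mL

f = (1/2)^(τ/t½) = (1/2)^(116/35) ≈ 0.1005.
C₀ = D/Vd = 217/22 ≈ 9.864 mcg/mL.
Before the 3rd dose, 2 doses have been given. Superposition: Cmin = C₀·(f + f²).
≈ 9.864 × (0.1005 + 0.0101) ≈ 9.864 × 0.1106 ≈ 1.091 mcg/mL.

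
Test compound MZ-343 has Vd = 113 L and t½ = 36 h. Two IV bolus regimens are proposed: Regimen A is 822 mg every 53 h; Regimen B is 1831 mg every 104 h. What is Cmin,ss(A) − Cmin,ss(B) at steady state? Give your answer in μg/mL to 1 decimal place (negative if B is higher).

1.6 μg/mL

Regimen A: f = (1/2)^(53/36) ≈ 0.3604; Cmin,ss = (822/113)·f/(1−f) ≈ 4.099 μg/mL.
Regimen B: f = (1/2)^(104/36) ≈ 0.1350; Cmin,ss = (1831/113)·f/(1−f) ≈ 2.529 μg/mL.
Difference ≈ 4.099 − 2.529 ≈ 1.570 μg/mL.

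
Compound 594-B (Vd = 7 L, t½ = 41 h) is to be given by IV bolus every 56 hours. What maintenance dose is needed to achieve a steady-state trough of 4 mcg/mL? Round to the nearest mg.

44 mg

τ/t½ = 56/41 ≈ 1.3659, so f = (1/2)^(56/41) ≈ 0.388005.
Cmin,ss = (D/Vd)·f/(1−f), so D = Cmin,ss·Vd·(1−f)/f.
D = 4 × 7 × (1−f)/f ≈ 4 × 7 × 1.57729 ≈ 44.16 mg.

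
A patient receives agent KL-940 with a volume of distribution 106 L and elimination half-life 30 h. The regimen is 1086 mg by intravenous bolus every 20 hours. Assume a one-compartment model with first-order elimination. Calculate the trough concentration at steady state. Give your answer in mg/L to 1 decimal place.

τ/t½ = 20/30 ≈ 0.66667, so fraction remaining f = (1/2)^(20/30) ≈ 0.6300.
At steady state, accumulation factor R = 1/(1 − e^(−kτ)) ≈ 2.7027.
Each bolus raises the concentration by D/Vd = 1086/106 ≈ 10.245 mg/L.
Steady-state peak Cmax,ss = C₀·R ≈ 10.245 × 2.7027 ≈ 27.689 mg/L.
Steady-state trough Cmin,ss = Cmax,ss·f ≈ 27.689 × 0.6300 ≈ 17.444 mg/L.

17.4 mg/L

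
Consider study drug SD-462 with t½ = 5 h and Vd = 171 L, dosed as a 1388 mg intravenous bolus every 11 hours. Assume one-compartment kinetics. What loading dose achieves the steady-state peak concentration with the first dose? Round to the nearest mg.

1774 mg

f = (1/2)^(11/5) ≈ 0.217638; accumulation ratio R = 1/(1−f) ≈ 1.27818.
Loading dose to hit Cmax,ss on first dose: D_load = D_maint·R ≈ 1388 × 1.27818 ≈ 1774.11 mg.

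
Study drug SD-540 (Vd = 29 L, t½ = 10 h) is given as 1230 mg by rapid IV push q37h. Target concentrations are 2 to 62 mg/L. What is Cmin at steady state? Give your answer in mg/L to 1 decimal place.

Over one 37-h interval, 37/10 ≈ 3.7 half-lives elapse, leaving f ≈ 0.0769 of each dose.
Accumulation ratio R = 1/(1 − f) ≈ 1/0.9231 ≈ 1.0833.
Each bolus raises the concentration by D/Vd = 1230/29 ≈ 42.414 mg/L.
Steady-state peak Cmax,ss = C₀·R ≈ 42.414 × 1.0833 ≈ 45.947 mg/L.
One interval later, Cmin,ss = Cmax,ss·e^(−kτ) ≈ 45.947 × 0.0769 ≈ 3.533 mg/L.
Trough 3.5 mg/L vs MEC 2 mg/L: adequate.

3.5 mg/L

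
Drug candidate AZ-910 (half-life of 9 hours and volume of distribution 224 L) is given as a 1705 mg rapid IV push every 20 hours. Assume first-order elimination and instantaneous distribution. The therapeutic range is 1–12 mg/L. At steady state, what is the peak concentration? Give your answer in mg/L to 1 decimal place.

9.7 mg/L

τ/t½ = 20/9 ≈ 2.2222, so fraction remaining f = (1/2)^(20/9) ≈ 0.2143.
At steady state, accumulation factor R = 1/(1 − e^(−kτ)) ≈ 1.2728.
Single-dose peak C₀ = D/Vd = 1705/224 ≈ 7.612 mg/L.
Steady-state peak Cmax,ss = C₀·R ≈ 7.612 × 1.2728 ≈ 9.689 mg/L.
Peak 9.7 mg/L vs MTC 12 mg/L: below toxic threshold.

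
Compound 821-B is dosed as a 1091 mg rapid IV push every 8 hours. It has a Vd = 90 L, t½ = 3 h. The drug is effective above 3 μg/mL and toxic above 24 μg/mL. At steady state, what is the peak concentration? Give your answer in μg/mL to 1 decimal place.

14.4 μg/mL

Over one 8-h interval, 8/3 ≈ 2.6667 half-lives elapse, leaving f ≈ 0.1575 of each dose.
At steady state, accumulation factor R = 1/(1 − e^(−kτ)) ≈ 1.1869.
Single-dose peak C₀ = D/Vd = 1091/90 ≈ 12.122 μg/mL.
Steady-state peak Cmax,ss = C₀·R ≈ 12.122 × 1.1869 ≈ 14.388 μg/mL.
Peak 14.4 μg/mL vs MTC 24 μg/mL: below toxic threshold.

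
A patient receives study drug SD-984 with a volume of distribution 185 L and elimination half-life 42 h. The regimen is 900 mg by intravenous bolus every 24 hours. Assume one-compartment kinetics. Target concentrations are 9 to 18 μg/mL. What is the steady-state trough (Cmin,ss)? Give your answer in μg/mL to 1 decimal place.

Over one 24-h interval, 24/42 ≈ 0.57143 half-lives elapse, leaving f ≈ 0.6730 of each dose.
Single-dose peak C₀ = D/Vd = 900/185 ≈ 4.865 μg/mL.
Steady-state trough Cmin,ss = C₀·f/(1−f) ≈ 4.865 × 0.6730/0.3270 ≈ 10.013 μg/mL.
Trough 10.0 μg/mL vs MEC 9 μg/mL: adequate.

10.0 μg/mL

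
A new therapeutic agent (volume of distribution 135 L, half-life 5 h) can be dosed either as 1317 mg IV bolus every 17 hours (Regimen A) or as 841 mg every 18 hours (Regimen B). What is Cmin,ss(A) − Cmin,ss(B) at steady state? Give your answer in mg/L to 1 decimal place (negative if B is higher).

0.5 mg/L

Regimen A: f = (1/2)^(17/5) ≈ 0.0947; Cmin,ss = (1317/135)·f/(1−f) ≈ 1.020 mg/L.
Regimen B: f = (1/2)^(18/5) ≈ 0.0825; Cmin,ss = (841/135)·f/(1−f) ≈ 0.560 mg/L.
Difference ≈ 1.020 − 0.560 ≈ 0.460 mg/L.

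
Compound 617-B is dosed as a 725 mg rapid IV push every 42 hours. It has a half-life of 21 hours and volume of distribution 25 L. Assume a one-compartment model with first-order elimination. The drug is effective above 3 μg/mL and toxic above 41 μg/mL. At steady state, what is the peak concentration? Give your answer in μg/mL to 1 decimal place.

The dosing interval is 2 half-lives, so f = 2^(−2) = 0.25.
At steady state, R = 1/(1 − 0.25) = 4/3.
Single-dose peak C₀ = D/Vd = 725/25 = 29 μg/mL.
Steady-state peak Cmax,ss = C₀·R = 29 × 4/3 ≈ 38.667 μg/mL.
Peak 38.7 μg/mL vs MTC 41 μg/mL: below toxic threshold.

38.7 μg/mL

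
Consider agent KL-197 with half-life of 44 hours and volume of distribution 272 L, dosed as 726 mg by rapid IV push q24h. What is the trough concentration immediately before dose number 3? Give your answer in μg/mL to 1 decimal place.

f = (1/2)^(τ/t½) = (1/2)^(24/44) ≈ 0.6852.
C₀ = D/Vd = 726/272 ≈ 2.669 μg/mL.
Before the 3rd dose, 2 doses have been given. Superposition: Cmin = C₀·(f + f²).
≈ 2.669 × (0.6852 + 0.4695) ≈ 2.669 × 1.1547 ≈ 3.082 μg/mL.

3.1 μg/mL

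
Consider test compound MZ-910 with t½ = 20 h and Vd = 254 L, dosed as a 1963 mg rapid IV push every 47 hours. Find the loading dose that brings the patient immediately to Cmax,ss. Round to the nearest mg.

2442 mg

f = (1/2)^(47/20) ≈ 0.196146; accumulation ratio R = 1/(1−f) ≈ 1.24401.
Loading dose to hit Cmax,ss on first dose: D_load = D_maint·R ≈ 1963 × 1.24401 ≈ 2441.99 mg.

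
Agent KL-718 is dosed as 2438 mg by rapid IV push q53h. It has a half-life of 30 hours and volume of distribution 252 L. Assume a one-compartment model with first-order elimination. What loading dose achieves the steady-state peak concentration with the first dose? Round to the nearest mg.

3453 mg

f = (1/2)^(53/30) ≈ 0.293887; accumulation ratio R = 1/(1−f) ≈ 1.41620.
Loading dose to hit Cmax,ss on first dose: D_load = D_maint·R ≈ 2438 × 1.41620 ≈ 3452.70 mg.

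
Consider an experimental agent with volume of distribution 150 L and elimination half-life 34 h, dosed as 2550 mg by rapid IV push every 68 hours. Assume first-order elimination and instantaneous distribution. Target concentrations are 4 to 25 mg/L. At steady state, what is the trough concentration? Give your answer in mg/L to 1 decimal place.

The dosing interval is 2 half-lives, so f = 2^(−2) = 0.25.
At steady state, R = 1/(1 − 0.25) = 4/3.
Single-dose peak C₀ = D/Vd = 2550/150 = 17 mg/L.
Steady-state peak Cmax,ss = C₀·R = 17 × 4/3 ≈ 22.667 mg/L.
Steady-state trough Cmin,ss = Cmax,ss·f ≈ 22.667 × 0.25 ≈ 5.667 mg/L.
Trough 5.7 mg/L vs MEC 4 mg/L: adequate.

5.7 mg/L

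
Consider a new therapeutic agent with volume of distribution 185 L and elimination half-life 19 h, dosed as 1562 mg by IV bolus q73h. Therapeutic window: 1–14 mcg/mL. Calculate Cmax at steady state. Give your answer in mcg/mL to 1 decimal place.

k = ln2/t½ = ln2/19 ≈ 0.036481 h⁻¹; fraction remaining f = e^(−kτ) = e^(−0.036481×73) ≈ 0.0697.
At steady state, accumulation factor R = 1/(1 − e^(−kτ)) ≈ 1.0749.
Each bolus raises the concentration by D/Vd = 1562/185 ≈ 8.443 mcg/mL.
Steady-state peak Cmax,ss = C₀·R ≈ 8.443 × 1.0749 ≈ 9.075 mcg/mL.
Peak 9.1 mcg/mL vs MTC 14 mcg/mL: below toxic threshold.

9.1 mcg/mL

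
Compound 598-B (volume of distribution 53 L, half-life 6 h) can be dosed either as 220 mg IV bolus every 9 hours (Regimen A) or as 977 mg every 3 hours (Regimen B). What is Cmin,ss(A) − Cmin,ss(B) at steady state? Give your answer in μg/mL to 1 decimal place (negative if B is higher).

-42.2 μg/mL

Regimen A: f = (1/2)^(9/6) ≈ 0.3536; Cmin,ss = (220/53)·f/(1−f) ≈ 2.271 μg/mL.
Regimen B: f = (1/2)^(3/6) ≈ 0.7071; Cmin,ss = (977/53)·f/(1−f) ≈ 44.502 μg/mL.
Difference ≈ 2.271 − 44.502 ≈ -42.231 μg/mL.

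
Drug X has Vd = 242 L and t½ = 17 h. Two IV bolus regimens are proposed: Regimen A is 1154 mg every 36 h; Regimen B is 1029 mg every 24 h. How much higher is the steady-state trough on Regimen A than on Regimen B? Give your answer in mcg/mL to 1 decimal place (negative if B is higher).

Regimen A: f = (1/2)^(36/17) ≈ 0.2304; Cmin,ss = (1154/242)·f/(1−f) ≈ 1.428 mcg/mL.
Regimen B: f = (1/2)^(24/17) ≈ 0.3759; Cmin,ss = (1029/242)·f/(1−f) ≈ 2.561 mcg/mL.
Difference ≈ 1.428 − 2.561 ≈ -1.133 mcg/mL.

-1.1 mcg/mL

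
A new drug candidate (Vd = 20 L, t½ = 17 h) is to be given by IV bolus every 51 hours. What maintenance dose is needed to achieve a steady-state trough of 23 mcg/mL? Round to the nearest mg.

τ/t½ = 51/17 ≈ 3, so f = (1/2)^(51/17) ≈ 0.125000.
Cmin,ss = (D/Vd)·f/(1−f), so D = Cmin,ss·Vd·(1−f)/f.
D = 23 × 20 × (1−f)/f ≈ 23 × 20 × 7.00000 ≈ 3220.00 mg.

3220 mg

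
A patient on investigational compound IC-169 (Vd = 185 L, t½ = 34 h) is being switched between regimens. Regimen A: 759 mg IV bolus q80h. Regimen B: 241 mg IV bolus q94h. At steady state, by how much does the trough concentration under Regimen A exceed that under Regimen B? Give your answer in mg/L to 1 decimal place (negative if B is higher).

Regimen A: f = (1/2)^(80/34) ≈ 0.1957; Cmin,ss = (759/185)·f/(1−f) ≈ 0.998 mg/L.
Regimen B: f = (1/2)^(94/34) ≈ 0.1471; Cmin,ss = (241/185)·f/(1−f) ≈ 0.225 mg/L.
Difference ≈ 0.998 − 0.225 ≈ 0.773 mg/L.

0.8 mg/L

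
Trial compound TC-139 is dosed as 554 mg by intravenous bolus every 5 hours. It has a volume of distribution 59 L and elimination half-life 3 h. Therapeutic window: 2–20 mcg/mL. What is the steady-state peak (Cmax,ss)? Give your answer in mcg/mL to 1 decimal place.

Over one 5-h interval, 5/3 ≈ 1.6667 half-lives elapse, leaving f ≈ 0.3150 of each dose.
Accumulation ratio R = 1/(1 − f) ≈ 1/0.6850 ≈ 1.4599.
Single-dose peak C₀ = D/Vd = 554/59 ≈ 9.390 mcg/mL.
Cmax,ss = C₀/(1 − f) ≈ 9.390/0.6850 ≈ 13.708 mcg/mL.
Peak 13.7 mcg/mL vs MTC 20 mcg/mL: below toxic threshold.

13.7 mcg/mL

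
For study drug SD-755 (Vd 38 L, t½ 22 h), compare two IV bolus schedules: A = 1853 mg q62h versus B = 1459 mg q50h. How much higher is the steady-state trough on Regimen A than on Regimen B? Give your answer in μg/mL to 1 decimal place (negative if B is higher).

-2.0 μg/mL

Regimen A: f = (1/2)^(62/22) ≈ 0.1418; Cmin,ss = (1853/38)·f/(1−f) ≈ 8.057 μg/mL.
Regimen B: f = (1/2)^(50/22) ≈ 0.2069; Cmin,ss = (1459/38)·f/(1−f) ≈ 10.016 μg/mL.
Difference ≈ 8.057 − 10.016 ≈ -1.959 μg/mL.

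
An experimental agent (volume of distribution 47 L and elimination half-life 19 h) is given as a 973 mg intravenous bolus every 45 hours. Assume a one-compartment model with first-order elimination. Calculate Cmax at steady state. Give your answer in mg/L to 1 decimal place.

Over one 45-h interval, 45/19 ≈ 2.3684 half-lives elapse, leaving f ≈ 0.1937 of each dose.
At steady state, accumulation factor R = 1/(1 − e^(−kτ)) ≈ 1.2402.
Single-dose peak C₀ = D/Vd = 973/47 ≈ 20.702 mg/L.
Steady-state peak Cmax,ss = C₀·R ≈ 20.702 × 1.2402 ≈ 25.675 mg/L.

25.7 mg/L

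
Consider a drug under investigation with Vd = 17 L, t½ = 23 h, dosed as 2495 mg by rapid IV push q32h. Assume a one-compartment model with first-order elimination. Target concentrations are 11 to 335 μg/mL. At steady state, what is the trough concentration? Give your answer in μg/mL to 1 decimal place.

Over one 32-h interval, 32/23 ≈ 1.3913 half-lives elapse, leaving f ≈ 0.3812 of each dose.
Accumulation ratio R = 1/(1 − f) ≈ 1/0.6188 ≈ 1.6160.
Each bolus raises the concentration by D/Vd = 2495/17 ≈ 146.765 μg/mL.
Cmax,ss = C₀/(1 − f) ≈ 146.765/0.6188 ≈ 237.177 μg/mL.
One interval later, Cmin,ss = Cmax,ss·e^(−kτ) ≈ 237.177 × 0.3812 ≈ 90.412 μg/mL.
Trough 90.4 μg/mL vs MEC 11 μg/mL: adequate.

90.4 μg/mL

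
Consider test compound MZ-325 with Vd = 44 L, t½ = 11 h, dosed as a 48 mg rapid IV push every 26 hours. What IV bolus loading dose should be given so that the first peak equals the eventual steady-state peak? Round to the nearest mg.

60 mg

f = (1/2)^(26/11) ≈ 0.194301; accumulation ratio R = 1/(1−f) ≈ 1.24116.
Loading dose to hit Cmax,ss on first dose: D_load = D_maint·R ≈ 48 × 1.24116 ≈ 59.58 mg.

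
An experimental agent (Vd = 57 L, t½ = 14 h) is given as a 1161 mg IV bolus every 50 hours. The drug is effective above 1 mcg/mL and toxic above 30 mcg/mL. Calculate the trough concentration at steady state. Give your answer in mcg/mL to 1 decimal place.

k = ln2/t½ = ln2/14 ≈ 0.049511 h⁻¹; fraction remaining f = e^(−kτ) = e^(−0.049511×50) ≈ 0.0841.
At steady state, accumulation factor R = 1/(1 − e^(−kτ)) ≈ 1.0918.
Single-dose peak C₀ = D/Vd = 1161/57 ≈ 20.368 mcg/mL.
Cmax,ss = C₀/(1 − f) ≈ 20.368/0.9159 ≈ 22.238 mcg/mL.
Steady-state trough Cmin,ss = Cmax,ss·f ≈ 22.238 × 0.0841 ≈ 1.870 mcg/mL.
Trough 1.9 mcg/mL vs MEC 1 mcg/mL: adequate.

1.9 mcg/mL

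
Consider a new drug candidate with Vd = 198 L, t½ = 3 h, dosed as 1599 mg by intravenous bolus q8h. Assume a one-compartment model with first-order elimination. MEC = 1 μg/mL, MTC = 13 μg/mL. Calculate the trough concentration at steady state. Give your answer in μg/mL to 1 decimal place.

Over one 8-h interval, 8/3 ≈ 2.6667 half-lives elapse, leaving f ≈ 0.1575 of each dose.
Each bolus raises the concentration by D/Vd = 1599/198 ≈ 8.076 μg/mL.
Steady-state trough Cmin,ss = C₀·f/(1−f) ≈ 8.076 × 0.1575/0.8425 ≈ 1.510 μg/mL.
Trough 1.5 μg/mL vs MEC 1 μg/mL: adequate.

1.5 μg/mL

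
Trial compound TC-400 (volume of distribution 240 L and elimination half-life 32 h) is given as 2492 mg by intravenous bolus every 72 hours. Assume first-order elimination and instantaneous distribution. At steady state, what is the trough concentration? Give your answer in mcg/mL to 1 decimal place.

2.8 mcg/mL

τ/t½ = 72/32 ≈ 2.25, so fraction remaining f = (1/2)^(72/32) ≈ 0.2102.
Accumulation ratio R = 1/(1 − f) ≈ 1/0.7898 ≈ 1.2661.
Single-dose peak C₀ = D/Vd = 2492/240 ≈ 10.383 mcg/mL.
Steady-state peak Cmax,ss = C₀·R ≈ 10.383 × 1.2661 ≈ 13.146 mcg/mL.
One interval later, Cmin,ss = Cmax,ss·e^(−kτ) ≈ 13.146 × 0.2102 ≈ 2.763 mcg/mL.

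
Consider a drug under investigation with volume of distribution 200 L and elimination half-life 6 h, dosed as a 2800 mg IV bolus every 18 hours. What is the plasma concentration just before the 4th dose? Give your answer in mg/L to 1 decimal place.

f = (1/2)^(τ/t½) = (1/2)^(18/6) ≈ 0.1250.
C₀ = D/Vd = 2800/200 ≈ 14.000 mg/L.
Before the 4th dose, 3 doses have been given. Superposition: Cmin = C₀·(f + f² + … + f^3).
≈ 14.000 × (0.1250 + 0.0156 + 0.0020) ≈ 14.000 × 0.1426 ≈ 1.996 mg/L.

2.0 mg/L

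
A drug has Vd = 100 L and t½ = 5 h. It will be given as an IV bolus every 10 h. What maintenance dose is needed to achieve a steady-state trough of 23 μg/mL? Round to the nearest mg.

6900 mg

τ/t½ = 10/5 ≈ 2, so f = (1/2)^(10/5) ≈ 0.250000.
Cmin,ss = (D/Vd)·f/(1−f), so D = Cmin,ss·Vd·(1−f)/f.
D = 23 × 100 × (1−f)/f ≈ 23 × 100 × 3.00000 ≈ 6900.00 mg.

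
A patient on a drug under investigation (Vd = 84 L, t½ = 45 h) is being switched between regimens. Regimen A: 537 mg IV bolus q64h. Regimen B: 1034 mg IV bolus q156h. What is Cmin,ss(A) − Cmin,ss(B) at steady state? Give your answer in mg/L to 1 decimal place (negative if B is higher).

2.6 mg/L

Regimen A: f = (1/2)^(64/45) ≈ 0.3731; Cmin,ss = (537/84)·f/(1−f) ≈ 3.805 mg/L.
Regimen B: f = (1/2)^(156/45) ≈ 0.0905; Cmin,ss = (1034/84)·f/(1−f) ≈ 1.225 mg/L.
Difference ≈ 3.805 − 1.225 ≈ 2.580 mg/L.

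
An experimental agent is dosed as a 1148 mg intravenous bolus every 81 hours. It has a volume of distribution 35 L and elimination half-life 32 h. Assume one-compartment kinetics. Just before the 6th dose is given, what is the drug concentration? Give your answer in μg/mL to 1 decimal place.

f = (1/2)^(τ/t½) = (1/2)^(81/32) ≈ 0.1730.
C₀ = D/Vd = 1148/35 ≈ 32.800 μg/mL.
Before the 6th dose, 5 doses have been given. Superposition: Cmin = C₀·(f + f² + … + f^5).
≈ 32.800 × (0.1730 + 0.0299 + 0.0052 + 0.0009 + 0.0002) ≈ 32.800 × 0.2092 ≈ 6.862 μg/mL.

6.9 μg/mL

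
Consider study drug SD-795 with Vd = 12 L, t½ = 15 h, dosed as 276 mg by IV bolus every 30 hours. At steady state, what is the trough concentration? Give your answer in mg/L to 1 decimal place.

τ = 30 h = 2 half-lives, so f = (1/2)^2 = 0.25.
Accumulation ratio R = 1/(1 − f) = 1/0.75 = 4/3.
Single-dose peak C₀ = D/Vd = 276/12 = 23 mg/L.
Steady-state peak Cmax,ss = C₀·R = 23 × 4/3 ≈ 30.667 mg/L.
Steady-state trough Cmin,ss = Cmax,ss·f ≈ 30.667 × 0.25 ≈ 7.667 mg/L.

7.7 mg/L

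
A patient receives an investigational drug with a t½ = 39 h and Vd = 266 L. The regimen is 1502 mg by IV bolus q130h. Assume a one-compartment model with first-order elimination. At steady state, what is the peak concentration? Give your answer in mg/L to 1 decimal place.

6.3 mg/L

τ/t½ = 130/39 ≈ 3.3333, so fraction remaining f = (1/2)^(130/39) ≈ 0.0992.
Accumulation ratio R = 1/(1 − f) ≈ 1/0.9008 ≈ 1.1101.
Single-dose peak C₀ = D/Vd = 1502/266 ≈ 5.647 mg/L.
Steady-state peak Cmax,ss = C₀·R ≈ 5.647 × 1.1101 ≈ 6.269 mg/L.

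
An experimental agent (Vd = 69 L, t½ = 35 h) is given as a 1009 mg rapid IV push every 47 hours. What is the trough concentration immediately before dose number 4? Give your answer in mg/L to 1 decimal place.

f = (1/2)^(τ/t½) = (1/2)^(47/35) ≈ 0.3942.
C₀ = D/Vd = 1009/69 ≈ 14.623 mg/L.
Before the 4th dose, 3 doses have been given. Superposition: Cmin = C₀·(f + f² + … + f^3).
≈ 14.623 × (0.3942 + 0.1554 + 0.0613) ≈ 14.623 × 0.6109 ≈ 8.933 mg/L.

8.9 mg/L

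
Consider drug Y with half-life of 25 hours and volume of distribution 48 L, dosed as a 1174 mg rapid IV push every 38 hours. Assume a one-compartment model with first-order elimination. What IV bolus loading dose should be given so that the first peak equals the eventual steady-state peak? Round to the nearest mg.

f = (1/2)^(38/25) ≈ 0.348686; accumulation ratio R = 1/(1−f) ≈ 1.53536.
Loading dose to hit Cmax,ss on first dose: D_load = D_maint·R ≈ 1174 × 1.53536 ≈ 1802.51 mg.

1803 mg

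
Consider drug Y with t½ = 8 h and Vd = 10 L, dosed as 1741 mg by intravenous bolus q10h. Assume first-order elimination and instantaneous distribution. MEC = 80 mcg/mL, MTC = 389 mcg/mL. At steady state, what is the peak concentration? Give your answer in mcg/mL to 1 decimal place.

300.4 mcg/mL

Over one 10-h interval, 10/8 ≈ 1.25 half-lives elapse, leaving f ≈ 0.4204 of each dose.
Accumulation ratio R = 1/(1 − f) ≈ 1/0.5796 ≈ 1.7253.
Each bolus raises the concentration by D/Vd = 1741/10 ≈ 174.100 mcg/mL.
Steady-state peak Cmax,ss = C₀·R ≈ 174.100 × 1.7253 ≈ 300.375 mcg/mL.
Peak 300.4 mcg/mL vs MTC 389 mcg/mL: below toxic threshold.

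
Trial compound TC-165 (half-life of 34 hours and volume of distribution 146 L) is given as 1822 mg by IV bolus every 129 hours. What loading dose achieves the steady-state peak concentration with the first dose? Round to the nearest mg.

1964 mg

f = (1/2)^(129/34) ≈ 0.072087; accumulation ratio R = 1/(1−f) ≈ 1.07769.
Loading dose to hit Cmax,ss on first dose: D_load = D_maint·R ≈ 1822 × 1.07769 ≈ 1963.55 mg.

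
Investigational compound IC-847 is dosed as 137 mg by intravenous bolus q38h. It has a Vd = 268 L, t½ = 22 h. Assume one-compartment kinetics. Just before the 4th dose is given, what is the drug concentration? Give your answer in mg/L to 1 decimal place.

f = (1/2)^(τ/t½) = (1/2)^(38/22) ≈ 0.3020.
C₀ = D/Vd = 137/268 ≈ 0.511 mg/L.
Before the 4th dose, 3 doses have been given. Superposition: Cmin = C₀·(f + f² + … + f^3).
≈ 0.511 × (0.3020 + 0.0912 + 0.0275) ≈ 0.511 × 0.4207 ≈ 0.215 mg/L.

0.2 mg/L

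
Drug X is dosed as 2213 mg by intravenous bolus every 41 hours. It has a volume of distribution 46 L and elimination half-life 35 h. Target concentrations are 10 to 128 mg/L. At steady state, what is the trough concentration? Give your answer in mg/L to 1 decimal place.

Over one 41-h interval, 41/35 ≈ 1.1714 half-lives elapse, leaving f ≈ 0.4440 of each dose.
Accumulation ratio R = 1/(1 − f) ≈ 1/0.5560 ≈ 1.7986.
Each bolus raises the concentration by D/Vd = 2213/46 ≈ 48.109 mg/L.
Cmax,ss = C₀/(1 − f) ≈ 48.109/0.5560 ≈ 86.527 mg/L.
Steady-state trough Cmin,ss = Cmax,ss·f ≈ 86.527 × 0.4440 ≈ 38.418 mg/L.
Trough 38.4 mg/L vs MEC 10 mg/L: adequate.

38.4 mg/L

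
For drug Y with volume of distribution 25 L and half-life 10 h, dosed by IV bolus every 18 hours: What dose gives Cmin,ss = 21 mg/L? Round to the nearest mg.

τ/t½ = 18/10 ≈ 1.8, so f = (1/2)^(18/10) ≈ 0.287175.
Cmin,ss = (D/Vd)·f/(1−f), so D = Cmin,ss·Vd·(1−f)/f.
D = 21 × 25 × (1−f)/f ≈ 21 × 25 × 2.48220 ≈ 1303.16 mg.

1303 mg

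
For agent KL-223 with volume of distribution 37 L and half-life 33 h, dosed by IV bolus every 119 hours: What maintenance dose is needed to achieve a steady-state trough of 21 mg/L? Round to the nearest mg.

τ/t½ = 119/33 ≈ 3.6061, so f = (1/2)^(119/33) ≈ 0.082124.
Cmin,ss = (D/Vd)·f/(1−f), so D = Cmin,ss·Vd·(1−f)/f.
D = 21 × 37 × (1−f)/f ≈ 21 × 37 × 11.17671 ≈ 8684.30 mg.

8684 mg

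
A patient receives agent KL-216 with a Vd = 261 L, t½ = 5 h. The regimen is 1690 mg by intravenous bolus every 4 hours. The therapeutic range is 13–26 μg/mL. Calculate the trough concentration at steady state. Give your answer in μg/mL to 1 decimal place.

τ/t½ = 4/5 ≈ 0.8, so fraction remaining f = (1/2)^(4/5) ≈ 0.5743.
At steady state, accumulation factor R = 1/(1 − e^(−kτ)) ≈ 2.3491.
Each bolus raises the concentration by D/Vd = 1690/261 ≈ 6.475 μg/mL.
Cmax,ss = C₀/(1 − f) ≈ 6.475/0.4257 ≈ 15.210 μg/mL.
Steady-state trough Cmin,ss = Cmax,ss·f ≈ 15.210 × 0.5743 ≈ 8.735 μg/mL.
Trough 8.7 μg/mL vs MEC 13 μg/mL: subtherapeutic.

8.7 μg/mL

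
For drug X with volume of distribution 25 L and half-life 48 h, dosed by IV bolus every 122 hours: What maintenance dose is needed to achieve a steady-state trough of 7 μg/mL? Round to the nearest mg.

844 mg

τ/t½ = 122/48 ≈ 2.5417, so f = (1/2)^(122/48) ≈ 0.171744.
Cmin,ss = (D/Vd)·f/(1−f), so D = Cmin,ss·Vd·(1−f)/f.
D = 7 × 25 × (1−f)/f ≈ 7 × 25 × 4.82262 ≈ 843.96 mg.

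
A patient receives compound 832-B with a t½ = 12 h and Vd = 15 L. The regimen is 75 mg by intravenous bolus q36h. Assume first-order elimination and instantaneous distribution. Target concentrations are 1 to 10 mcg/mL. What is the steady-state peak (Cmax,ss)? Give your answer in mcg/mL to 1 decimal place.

5.7 mcg/mL

The dosing interval is 3 half-lives, so f = 2^(−3) = 0.125.
At steady state, R = 1/(1 − 0.125) = 8/7.
Single-dose peak C₀ = D/Vd = 75/15 = 5 mcg/mL.
Steady-state peak Cmax,ss = C₀·R = 5 × 8/7 ≈ 5.714 mcg/mL.
Peak 5.7 mcg/mL vs MTC 10 mcg/mL: below toxic threshold.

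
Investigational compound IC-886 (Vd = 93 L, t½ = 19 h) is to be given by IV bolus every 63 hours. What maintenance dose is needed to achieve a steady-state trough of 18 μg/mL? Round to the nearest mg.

τ/t½ = 63/19 ≈ 3.3158, so f = (1/2)^(63/19) ≈ 0.100426.
Cmin,ss = (D/Vd)·f/(1−f), so D = Cmin,ss·Vd·(1−f)/f.
D = 18 × 93 × (1−f)/f ≈ 18 × 93 × 8.95758 ≈ 14994.99 mg.

14995 mg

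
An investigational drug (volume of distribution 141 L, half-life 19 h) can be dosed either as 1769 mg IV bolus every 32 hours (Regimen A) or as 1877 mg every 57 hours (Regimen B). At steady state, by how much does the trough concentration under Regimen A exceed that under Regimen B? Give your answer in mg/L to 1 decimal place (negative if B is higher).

3.8 mg/L

Regimen A: f = (1/2)^(32/19) ≈ 0.3112; Cmin,ss = (1769/141)·f/(1−f) ≈ 5.668 mg/L.
Regimen B: f = (1/2)^(57/19) ≈ 0.1250; Cmin,ss = (1877/141)·f/(1−f) ≈ 1.902 mg/L.
Difference ≈ 5.668 − 1.902 ≈ 3.766 mg/L.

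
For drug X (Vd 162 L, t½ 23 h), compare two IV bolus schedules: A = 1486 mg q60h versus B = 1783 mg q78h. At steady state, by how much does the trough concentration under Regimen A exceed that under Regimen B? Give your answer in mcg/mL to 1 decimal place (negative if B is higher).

0.6 mcg/mL

Regimen A: f = (1/2)^(60/23) ≈ 0.1639; Cmin,ss = (1486/162)·f/(1−f) ≈ 1.798 mcg/mL.
Regimen B: f = (1/2)^(78/23) ≈ 0.0953; Cmin,ss = (1783/162)·f/(1−f) ≈ 1.159 mcg/mL.
Difference ≈ 1.798 − 1.159 ≈ 0.639 mcg/mL.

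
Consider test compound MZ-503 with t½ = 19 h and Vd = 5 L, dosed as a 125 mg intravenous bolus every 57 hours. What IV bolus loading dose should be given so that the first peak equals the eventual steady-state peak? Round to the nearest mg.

143 mg

f = (1/2)^(57/19) ≈ 0.125000; accumulation ratio R = 1/(1−f) ≈ 1.14286.
Loading dose to hit Cmax,ss on first dose: D_load = D_maint·R ≈ 125 × 1.14286 ≈ 142.86 mg.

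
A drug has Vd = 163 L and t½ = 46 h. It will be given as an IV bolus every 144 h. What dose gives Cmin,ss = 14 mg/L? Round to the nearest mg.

17701 mg

τ/t½ = 144/46 ≈ 3.1304, so f = (1/2)^(144/46) ≈ 0.114195.
Cmin,ss = (D/Vd)·f/(1−f), so D = Cmin,ss·Vd·(1−f)/f.
D = 14 × 163 × (1−f)/f ≈ 14 × 163 × 7.75695 ≈ 17701.36 mg.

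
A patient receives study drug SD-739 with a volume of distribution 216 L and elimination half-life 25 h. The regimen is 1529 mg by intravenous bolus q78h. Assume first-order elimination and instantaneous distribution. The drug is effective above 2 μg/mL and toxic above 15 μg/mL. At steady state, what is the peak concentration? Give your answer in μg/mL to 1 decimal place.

k = ln2/t½ = ln2/25 ≈ 0.027726 h⁻¹; fraction remaining f = e^(−kτ) = e^(−0.027726×78) ≈ 0.1150.
Accumulation ratio R = 1/(1 − f) ≈ 1/0.8850 ≈ 1.1299.
Single-dose peak C₀ = D/Vd = 1529/216 ≈ 7.079 μg/mL.
Steady-state peak Cmax,ss = C₀·R ≈ 7.079 × 1.1299 ≈ 7.999 μg/mL.
Peak 8.0 μg/mL vs MTC 15 μg/mL: below toxic threshold.

8.0 μg/mL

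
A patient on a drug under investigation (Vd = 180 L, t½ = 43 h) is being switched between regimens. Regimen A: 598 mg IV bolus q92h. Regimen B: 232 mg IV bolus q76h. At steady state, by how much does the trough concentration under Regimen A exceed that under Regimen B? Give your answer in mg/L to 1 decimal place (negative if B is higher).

Regimen A: f = (1/2)^(92/43) ≈ 0.2270; Cmin,ss = (598/180)·f/(1−f) ≈ 0.976 mg/L.
Regimen B: f = (1/2)^(76/43) ≈ 0.2937; Cmin,ss = (232/180)·f/(1−f) ≈ 0.536 mg/L.
Difference ≈ 0.976 − 0.536 ≈ 0.440 mg/L.

0.4 mg/L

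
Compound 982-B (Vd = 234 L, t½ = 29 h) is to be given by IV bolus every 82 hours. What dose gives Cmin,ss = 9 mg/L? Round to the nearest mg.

12844 mg

τ/t½ = 82/29 ≈ 2.8276, so f = (1/2)^(82/29) ≈ 0.140868.
Cmin,ss = (D/Vd)·f/(1−f), so D = Cmin,ss·Vd·(1−f)/f.
D = 9 × 234 × (1−f)/f ≈ 9 × 234 × 6.09884 ≈ 12844.16 mg.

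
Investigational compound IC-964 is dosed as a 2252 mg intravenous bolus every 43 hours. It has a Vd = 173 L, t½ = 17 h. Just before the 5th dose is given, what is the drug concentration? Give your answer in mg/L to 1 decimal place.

2.7 mg/L

f = (1/2)^(τ/t½) = (1/2)^(43/17) ≈ 0.1732.
C₀ = D/Vd = 2252/173 ≈ 13.017 mg/L.
Before the 5th dose, 4 doses have been given. Superposition: Cmin = C₀·(f + f² + … + f^4).
≈ 13.017 × (0.1732 + 0.0300 + 0.0052 + 0.0009) ≈ 13.017 × 0.2093 ≈ 2.724 mg/L.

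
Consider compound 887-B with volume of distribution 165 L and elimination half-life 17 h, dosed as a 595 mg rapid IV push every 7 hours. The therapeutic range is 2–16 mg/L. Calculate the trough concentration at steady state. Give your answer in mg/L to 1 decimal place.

k = ln2/t½ = ln2/17 ≈ 0.040773 h⁻¹; fraction remaining f = e^(−kτ) = e^(−0.040773×7) ≈ 0.7517.
Each bolus raises the concentration by D/Vd = 595/165 ≈ 3.606 mg/L.
Steady-state trough Cmin,ss = C₀·f/(1−f) ≈ 3.606 × 0.7517/0.2483 ≈ 10.917 mg/L.
Trough 10.9 mg/L vs MEC 2 mg/L: adequate.

10.9 mg/L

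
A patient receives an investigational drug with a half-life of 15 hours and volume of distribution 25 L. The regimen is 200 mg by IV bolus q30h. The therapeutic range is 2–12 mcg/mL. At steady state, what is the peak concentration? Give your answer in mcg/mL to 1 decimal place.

10.7 mcg/mL

The dosing interval is 2 half-lives, so f = 2^(−2) = 0.25.
At steady state, R = 1/(1 − 0.25) = 4/3.
Single-dose peak C₀ = D/Vd = 200/25 = 8 mcg/mL.
Steady-state peak Cmax,ss = C₀·R = 8 × 4/3 ≈ 10.667 mcg/mL.
Peak 10.7 mcg/mL vs MTC 12 mcg/mL: below toxic threshold.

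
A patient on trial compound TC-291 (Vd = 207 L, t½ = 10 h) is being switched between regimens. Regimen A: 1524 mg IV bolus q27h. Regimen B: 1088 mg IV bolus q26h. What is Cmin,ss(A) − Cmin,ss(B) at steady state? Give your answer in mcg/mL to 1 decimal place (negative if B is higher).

0.3 mcg/mL

Regimen A: f = (1/2)^(27/10) ≈ 0.1539; Cmin,ss = (1524/207)·f/(1−f) ≈ 1.339 mcg/mL.
Regimen B: f = (1/2)^(26/10) ≈ 0.1649; Cmin,ss = (1088/207)·f/(1−f) ≈ 1.038 mcg/mL.
Difference ≈ 1.339 − 1.038 ≈ 0.301 mcg/mL.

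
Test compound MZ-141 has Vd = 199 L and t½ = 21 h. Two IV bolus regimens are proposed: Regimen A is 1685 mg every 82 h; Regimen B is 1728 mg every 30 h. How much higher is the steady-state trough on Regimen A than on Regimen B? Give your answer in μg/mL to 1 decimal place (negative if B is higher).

Regimen A: f = (1/2)^(82/21) ≈ 0.0668; Cmin,ss = (1685/199)·f/(1−f) ≈ 0.606 μg/mL.
Regimen B: f = (1/2)^(30/21) ≈ 0.3715; Cmin,ss = (1728/199)·f/(1−f) ≈ 5.133 μg/mL.
Difference ≈ 0.606 − 5.133 ≈ -4.527 μg/mL.

-4.5 μg/mL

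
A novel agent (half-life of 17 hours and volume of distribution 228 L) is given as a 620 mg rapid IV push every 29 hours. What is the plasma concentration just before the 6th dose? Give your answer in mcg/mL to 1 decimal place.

1.2 mcg/mL

f = (1/2)^(τ/t½) = (1/2)^(29/17) ≈ 0.3065.
C₀ = D/Vd = 620/228 ≈ 2.719 mcg/mL.
Before the 6th dose, 5 doses have been given. Superposition: Cmin = C₀·(f + f² + … + f^5).
≈ 2.719 × (0.3065 + 0.0939 + 0.0288 + 0.0088 + 0.0027) ≈ 2.719 × 0.4407 ≈ 1.198 mcg/mL.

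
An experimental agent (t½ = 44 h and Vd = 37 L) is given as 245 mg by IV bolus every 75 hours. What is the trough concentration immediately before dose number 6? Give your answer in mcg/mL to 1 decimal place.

2.9 mcg/mL

f = (1/2)^(τ/t½) = (1/2)^(75/44) ≈ 0.3068.
C₀ = D/Vd = 245/37 ≈ 6.622 mcg/mL.
Before the 6th dose, 5 doses have been given. Superposition: Cmin = C₀·(f + f² + … + f^5).
≈ 6.622 × (0.3068 + 0.0941 + 0.0289 + 0.0089 + 0.0027) ≈ 6.622 × 0.4414 ≈ 2.923 mcg/mL.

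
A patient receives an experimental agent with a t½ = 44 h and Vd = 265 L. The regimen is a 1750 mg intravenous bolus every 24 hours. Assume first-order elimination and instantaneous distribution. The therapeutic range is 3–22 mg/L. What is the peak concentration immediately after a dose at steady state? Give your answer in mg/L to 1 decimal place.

21.0 mg/L

τ/t½ = 24/44 ≈ 0.54545, so fraction remaining f = (1/2)^(24/44) ≈ 0.6852.
At steady state, accumulation factor R = 1/(1 − e^(−kτ)) ≈ 3.1766.
Single-dose peak C₀ = D/Vd = 1750/265 ≈ 6.604 mg/L.
Steady-state peak Cmax,ss = C₀·R ≈ 6.604 × 3.1766 ≈ 20.978 mg/L.
Peak 21.0 mg/L vs MTC 22 mg/L: below toxic threshold.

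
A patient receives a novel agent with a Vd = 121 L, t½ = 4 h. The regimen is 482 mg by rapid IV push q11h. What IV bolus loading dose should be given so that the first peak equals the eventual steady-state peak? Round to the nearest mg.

566 mg

f = (1/2)^(11/4) ≈ 0.148651; accumulation ratio R = 1/(1−f) ≈ 1.17461.
Loading dose to hit Cmax,ss on first dose: D_load = D_maint·R ≈ 482 × 1.17461 ≈ 566.16 mg.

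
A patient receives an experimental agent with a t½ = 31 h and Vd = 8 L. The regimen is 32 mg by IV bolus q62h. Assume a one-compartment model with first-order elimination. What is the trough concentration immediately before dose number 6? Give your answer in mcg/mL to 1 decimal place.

f = (1/2)^(τ/t½) = (1/2)^(62/31) ≈ 0.2500.
C₀ = D/Vd = 32/8 ≈ 4.000 mcg/mL.
Before the 6th dose, 5 doses have been given. Superposition: Cmin = C₀·(f + f² + … + f^5).
≈ 4.000 × (0.2500 + 0.0625 + 0.0156 + 0.0039 + 0.0010) ≈ 4.000 × 0.3330 ≈ 1.332 mcg/mL.

1.3 mcg/mL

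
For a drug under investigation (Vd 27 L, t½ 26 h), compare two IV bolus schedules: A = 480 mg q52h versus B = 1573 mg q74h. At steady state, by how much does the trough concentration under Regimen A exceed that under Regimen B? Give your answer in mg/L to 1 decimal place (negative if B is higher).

Regimen A: f = (1/2)^(52/26) ≈ 0.2500; Cmin,ss = (480/27)·f/(1−f) ≈ 5.926 mg/L.
Regimen B: f = (1/2)^(74/26) ≈ 0.1391; Cmin,ss = (1573/27)·f/(1−f) ≈ 9.413 mg/L.
Difference ≈ 5.926 − 9.413 ≈ -3.487 mg/L.

-3.5 mg/L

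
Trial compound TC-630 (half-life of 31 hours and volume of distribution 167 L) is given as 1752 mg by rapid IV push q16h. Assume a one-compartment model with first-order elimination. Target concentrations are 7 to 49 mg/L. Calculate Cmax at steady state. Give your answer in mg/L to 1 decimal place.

34.9 mg/L

k = ln2/t½ = ln2/31 ≈ 0.022360 h⁻¹; fraction remaining f = e^(−kτ) = e^(−0.022360×16) ≈ 0.6992.
At steady state, accumulation factor R = 1/(1 − e^(−kτ)) ≈ 3.3245.
Each bolus raises the concentration by D/Vd = 1752/167 ≈ 10.491 mg/L.
Steady-state peak Cmax,ss = C₀·R ≈ 10.491 × 3.3245 ≈ 34.877 mg/L.
Peak 34.9 mg/L vs MTC 49 mg/L: below toxic threshold.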